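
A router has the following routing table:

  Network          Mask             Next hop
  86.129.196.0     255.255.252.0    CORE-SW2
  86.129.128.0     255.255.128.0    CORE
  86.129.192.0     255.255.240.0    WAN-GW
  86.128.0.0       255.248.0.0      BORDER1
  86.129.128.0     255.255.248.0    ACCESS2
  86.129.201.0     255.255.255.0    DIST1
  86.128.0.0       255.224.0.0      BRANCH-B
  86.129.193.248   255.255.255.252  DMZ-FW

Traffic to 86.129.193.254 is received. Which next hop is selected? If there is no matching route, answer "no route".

WAN-GW

Routes whose prefix contains 86.129.193.254:
  86.128.0.0/11 (86.128.0.0 - 86.159.255.255) -> BRANCH-B
  86.128.0.0/13 (86.128.0.0 - 86.135.255.255) -> BORDER1
  86.129.128.0/17 (86.129.128.0 - 86.129.255.255) -> CORE
  86.129.192.0/20 (86.129.192.0 - 86.129.207.255) -> WAN-GW
More-specific entries that do NOT match:
  86.129.193.248/30 (86.129.193.248 - 86.129.193.251) does not contain 86.129.193.254
  86.129.201.0/24 (86.129.201.0 - 86.129.201.255) does not contain 86.129.193.254
  86.129.196.0/22 (86.129.196.0 - 86.129.199.255) does not contain 86.129.193.254
  86.129.128.0/21 (86.129.128.0 - 86.129.135.255) does not contain 86.129.193.254
Longest matching prefix is /20 -> next hop WAN-GW.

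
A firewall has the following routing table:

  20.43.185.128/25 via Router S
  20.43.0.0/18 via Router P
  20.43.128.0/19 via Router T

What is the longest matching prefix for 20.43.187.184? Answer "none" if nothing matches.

20.43.187.184 is outside every listed prefix and there is no default route.

none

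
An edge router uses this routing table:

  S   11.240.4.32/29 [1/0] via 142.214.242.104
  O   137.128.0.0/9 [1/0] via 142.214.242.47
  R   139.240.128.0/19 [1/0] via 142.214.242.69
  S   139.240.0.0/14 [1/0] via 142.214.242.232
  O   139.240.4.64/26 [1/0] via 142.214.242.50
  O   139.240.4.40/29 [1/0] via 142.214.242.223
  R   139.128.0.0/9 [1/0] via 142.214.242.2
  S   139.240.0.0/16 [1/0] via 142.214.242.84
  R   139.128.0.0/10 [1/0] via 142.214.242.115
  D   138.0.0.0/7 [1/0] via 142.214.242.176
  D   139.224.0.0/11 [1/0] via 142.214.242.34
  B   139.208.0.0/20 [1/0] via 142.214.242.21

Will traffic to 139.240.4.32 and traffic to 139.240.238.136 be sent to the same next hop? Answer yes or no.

yes

139.240.4.32: longest match 139.240.0.0/16 -> 142.214.242.84
139.240.238.136: longest match 139.240.0.0/16 -> 142.214.242.84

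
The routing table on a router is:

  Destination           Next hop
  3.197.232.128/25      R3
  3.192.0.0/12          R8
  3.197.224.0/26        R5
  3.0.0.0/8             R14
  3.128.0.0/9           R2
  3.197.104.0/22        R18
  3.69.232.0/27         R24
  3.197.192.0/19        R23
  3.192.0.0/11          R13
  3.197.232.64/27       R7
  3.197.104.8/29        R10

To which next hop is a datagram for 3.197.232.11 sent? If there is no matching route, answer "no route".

Routes whose prefix contains 3.197.232.11:
  3.0.0.0/8 (3.0.0.0 - 3.255.255.255) -> R14
  3.128.0.0/9 (3.128.0.0 - 3.255.255.255) -> R2
  3.192.0.0/11 (3.192.0.0 - 3.223.255.255) -> R13
  3.192.0.0/12 (3.192.0.0 - 3.207.255.255) -> R8
More-specific entries that do NOT match:
  3.197.104.8/29 (3.197.104.8 - 3.197.104.15) does not contain 3.197.232.11
  3.69.232.0/27 (3.69.232.0 - 3.69.232.31) does not contain 3.197.232.11
  3.197.232.64/27 (3.197.232.64 - 3.197.232.95) does not contain 3.197.232.11
  3.197.224.0/26 (3.197.224.0 - 3.197.224.63) does not contain 3.197.232.11
  3.197.232.128/25 (3.197.232.128 - 3.197.232.255) does not contain 3.197.232.11
  3.197.104.0/22 (3.197.104.0 - 3.197.107.255) does not contain 3.197.232.11
  3.197.192.0/19 (3.197.192.0 - 3.197.223.255) does not contain 3.197.232.11
Longest matching prefix is /12 -> next hop R8.

R8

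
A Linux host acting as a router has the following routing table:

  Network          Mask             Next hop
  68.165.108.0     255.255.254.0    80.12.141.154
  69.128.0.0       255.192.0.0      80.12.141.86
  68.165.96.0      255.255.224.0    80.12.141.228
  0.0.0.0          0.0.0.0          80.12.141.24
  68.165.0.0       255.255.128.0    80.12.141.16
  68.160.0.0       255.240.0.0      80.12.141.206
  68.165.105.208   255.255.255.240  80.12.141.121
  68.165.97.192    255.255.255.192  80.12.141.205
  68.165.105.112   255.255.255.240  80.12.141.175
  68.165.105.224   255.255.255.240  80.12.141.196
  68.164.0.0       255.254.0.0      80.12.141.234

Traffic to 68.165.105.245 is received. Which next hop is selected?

Routes whose prefix contains 68.165.105.245:
  0.0.0.0/0 (default, matches everything) -> 80.12.141.24
  68.160.0.0/12 (68.160.0.0 - 68.175.255.255) -> 80.12.141.206
  68.164.0.0/15 (68.164.0.0 - 68.165.255.255) -> 80.12.141.234
  68.165.0.0/17 (68.165.0.0 - 68.165.127.255) -> 80.12.141.16
  68.165.96.0/19 (68.165.96.0 - 68.165.127.255) -> 80.12.141.228
More-specific entries that do NOT match:
  68.165.105.208/28 (68.165.105.208 - 68.165.105.223) does not contain 68.165.105.245
  68.165.105.112/28 (68.165.105.112 - 68.165.105.127) does not contain 68.165.105.245
  68.165.105.224/28 (68.165.105.224 - 68.165.105.239) does not contain 68.165.105.245
  68.165.97.192/26 (68.165.97.192 - 68.165.97.255) does not contain 68.165.105.245
  68.165.108.0/23 (68.165.108.0 - 68.165.109.255) does not contain 68.165.105.245
Longest matching prefix is /19 -> next hop 80.12.141.228.

80.12.141.228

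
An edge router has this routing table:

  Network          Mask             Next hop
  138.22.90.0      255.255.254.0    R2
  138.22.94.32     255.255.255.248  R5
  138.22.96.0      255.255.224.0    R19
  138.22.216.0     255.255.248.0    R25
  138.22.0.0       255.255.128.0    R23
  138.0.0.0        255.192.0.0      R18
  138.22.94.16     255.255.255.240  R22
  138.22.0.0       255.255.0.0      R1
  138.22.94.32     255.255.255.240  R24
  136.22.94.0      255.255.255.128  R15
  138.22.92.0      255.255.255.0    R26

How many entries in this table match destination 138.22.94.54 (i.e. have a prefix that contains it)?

Prefixes containing 138.22.94.54:
  138.0.0.0/10 (138.0.0.0 - 138.63.255.255)
  138.22.0.0/16 (138.22.0.0 - 138.22.255.255)
  138.22.0.0/17 (138.22.0.0 - 138.22.127.255)
Total matching entries: 3.

3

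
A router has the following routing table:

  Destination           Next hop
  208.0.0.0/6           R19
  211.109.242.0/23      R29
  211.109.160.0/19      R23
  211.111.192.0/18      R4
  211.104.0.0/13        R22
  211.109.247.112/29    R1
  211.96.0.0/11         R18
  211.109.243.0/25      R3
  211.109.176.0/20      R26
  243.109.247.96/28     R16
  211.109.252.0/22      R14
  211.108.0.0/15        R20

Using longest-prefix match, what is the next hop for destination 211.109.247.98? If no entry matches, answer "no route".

R20

Routes whose prefix contains 211.109.247.98:
  208.0.0.0/6 (208.0.0.0 - 211.255.255.255) -> R19
  211.96.0.0/11 (211.96.0.0 - 211.127.255.255) -> R18
  211.104.0.0/13 (211.104.0.0 - 211.111.255.255) -> R22
  211.108.0.0/15 (211.108.0.0 - 211.109.255.255) -> R20
More-specific entries that do NOT match:
  211.109.247.112/29 (211.109.247.112 - 211.109.247.119) does not contain 211.109.247.98
  243.109.247.96/28 (243.109.247.96 - 243.109.247.111) does not contain 211.109.247.98
  211.109.243.0/25 (211.109.243.0 - 211.109.243.127) does not contain 211.109.247.98
  211.109.242.0/23 (211.109.242.0 - 211.109.243.255) does not contain 211.109.247.98
  211.109.252.0/22 (211.109.252.0 - 211.109.255.255) does not contain 211.109.247.98
  211.109.176.0/20 (211.109.176.0 - 211.109.191.255) does not contain 211.109.247.98
  211.109.160.0/19 (211.109.160.0 - 211.109.191.255) does not contain 211.109.247.98
  211.111.192.0/18 (211.111.192.0 - 211.111.255.255) does not contain 211.109.247.98
Longest matching prefix is /15 -> next hop R20.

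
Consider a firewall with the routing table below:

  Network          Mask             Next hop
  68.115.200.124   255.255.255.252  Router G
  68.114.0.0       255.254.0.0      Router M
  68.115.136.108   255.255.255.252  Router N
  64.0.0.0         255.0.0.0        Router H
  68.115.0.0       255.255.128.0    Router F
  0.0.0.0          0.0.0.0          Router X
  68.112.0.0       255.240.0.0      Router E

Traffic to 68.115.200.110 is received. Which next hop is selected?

Router M

Routes whose prefix contains 68.115.200.110:
  0.0.0.0/0 (default, matches everything) -> Router X
  68.112.0.0/12 (68.112.0.0 - 68.127.255.255) -> Router E
  68.114.0.0/15 (68.114.0.0 - 68.115.255.255) -> Router M
More-specific entries that do NOT match:
  68.115.200.124/30 (68.115.200.124 - 68.115.200.127) does not contain 68.115.200.110
  68.115.136.108/30 (68.115.136.108 - 68.115.136.111) does not contain 68.115.200.110
  68.115.0.0/17 (68.115.0.0 - 68.115.127.255) does not contain 68.115.200.110
Longest matching prefix is /15 -> next hop Router M.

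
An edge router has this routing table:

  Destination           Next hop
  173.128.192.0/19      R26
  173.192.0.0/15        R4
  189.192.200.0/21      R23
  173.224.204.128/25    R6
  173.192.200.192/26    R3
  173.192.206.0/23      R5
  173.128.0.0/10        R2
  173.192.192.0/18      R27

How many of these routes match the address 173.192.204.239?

Prefixes containing 173.192.204.239:
  173.192.0.0/15 (173.192.0.0 - 173.193.255.255)
  173.192.192.0/18 (173.192.192.0 - 173.192.255.255)
Total matching entries: 2.

2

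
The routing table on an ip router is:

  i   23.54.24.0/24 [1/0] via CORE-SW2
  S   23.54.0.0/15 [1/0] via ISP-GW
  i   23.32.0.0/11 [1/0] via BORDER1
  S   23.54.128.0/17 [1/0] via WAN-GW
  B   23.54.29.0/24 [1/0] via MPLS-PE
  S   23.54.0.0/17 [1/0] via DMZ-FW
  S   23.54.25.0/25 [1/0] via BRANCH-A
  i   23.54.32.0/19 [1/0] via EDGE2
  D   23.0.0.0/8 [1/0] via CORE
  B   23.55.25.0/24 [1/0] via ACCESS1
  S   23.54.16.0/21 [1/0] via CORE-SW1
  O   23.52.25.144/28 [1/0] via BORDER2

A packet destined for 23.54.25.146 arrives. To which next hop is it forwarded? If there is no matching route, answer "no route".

Routes whose prefix contains 23.54.25.146:
  23.0.0.0/8 (23.0.0.0 - 23.255.255.255) -> CORE
  23.32.0.0/11 (23.32.0.0 - 23.63.255.255) -> BORDER1
  23.54.0.0/15 (23.54.0.0 - 23.55.255.255) -> ISP-GW
  23.54.0.0/17 (23.54.0.0 - 23.54.127.255) -> DMZ-FW
More-specific entries that do NOT match:
  23.52.25.144/28 (23.52.25.144 - 23.52.25.159) does not contain 23.54.25.146
  23.54.25.0/25 (23.54.25.0 - 23.54.25.127) does not contain 23.54.25.146
  23.54.24.0/24 (23.54.24.0 - 23.54.24.255) does not contain 23.54.25.146
  23.54.29.0/24 (23.54.29.0 - 23.54.29.255) does not contain 23.54.25.146
  23.55.25.0/24 (23.55.25.0 - 23.55.25.255) does not contain 23.54.25.146
  23.54.16.0/21 (23.54.16.0 - 23.54.23.255) does not contain 23.54.25.146
  23.54.32.0/19 (23.54.32.0 - 23.54.63.255) does not contain 23.54.25.146
Longest matching prefix is /17 -> next hop DMZ-FW.

DMZ-FW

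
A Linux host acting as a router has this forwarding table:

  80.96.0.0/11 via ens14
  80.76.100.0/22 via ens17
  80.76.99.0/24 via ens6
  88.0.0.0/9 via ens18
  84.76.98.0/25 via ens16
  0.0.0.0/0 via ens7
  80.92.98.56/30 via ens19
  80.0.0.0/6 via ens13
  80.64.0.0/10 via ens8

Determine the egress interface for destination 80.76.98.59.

Routes whose prefix contains 80.76.98.59:
  0.0.0.0/0 (default, matches everything) -> ens7
  80.0.0.0/6 (80.0.0.0 - 83.255.255.255) -> ens13
  80.64.0.0/10 (80.64.0.0 - 80.127.255.255) -> ens8
More-specific entries that do NOT match:
  80.92.98.56/30 (80.92.98.56 - 80.92.98.59) does not contain 80.76.98.59
  84.76.98.0/25 (84.76.98.0 - 84.76.98.127) does not contain 80.76.98.59
  80.76.99.0/24 (80.76.99.0 - 80.76.99.255) does not contain 80.76.98.59
  80.76.100.0/22 (80.76.100.0 - 80.76.103.255) does not contain 80.76.98.59
  80.96.0.0/11 (80.96.0.0 - 80.127.255.255) does not contain 80.76.98.59
Longest matching prefix is /10 -> interface ens8.

ens8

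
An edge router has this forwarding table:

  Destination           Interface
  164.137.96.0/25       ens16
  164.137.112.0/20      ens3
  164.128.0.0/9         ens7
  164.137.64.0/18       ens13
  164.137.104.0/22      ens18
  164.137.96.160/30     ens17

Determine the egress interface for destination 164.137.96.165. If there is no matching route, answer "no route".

Routes whose prefix contains 164.137.96.165:
  164.128.0.0/9 (164.128.0.0 - 164.255.255.255) -> ens7
  164.137.64.0/18 (164.137.64.0 - 164.137.127.255) -> ens13
More-specific entries that do NOT match:
  164.137.96.160/30 (164.137.96.160 - 164.137.96.163) does not contain 164.137.96.165
  164.137.96.0/25 (164.137.96.0 - 164.137.96.127) does not contain 164.137.96.165
  164.137.104.0/22 (164.137.104.0 - 164.137.107.255) does not contain 164.137.96.165
  164.137.112.0/20 (164.137.112.0 - 164.137.127.255) does not contain 164.137.96.165
Longest matching prefix is /18 -> interface ens13.

ens13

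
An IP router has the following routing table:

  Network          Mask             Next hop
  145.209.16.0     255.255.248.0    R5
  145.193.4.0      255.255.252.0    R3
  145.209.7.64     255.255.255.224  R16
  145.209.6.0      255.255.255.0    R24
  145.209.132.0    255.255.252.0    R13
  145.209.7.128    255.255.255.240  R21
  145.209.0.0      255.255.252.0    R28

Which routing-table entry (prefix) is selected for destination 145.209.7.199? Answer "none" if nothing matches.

none

145.209.7.199 is outside every listed prefix and there is no default route.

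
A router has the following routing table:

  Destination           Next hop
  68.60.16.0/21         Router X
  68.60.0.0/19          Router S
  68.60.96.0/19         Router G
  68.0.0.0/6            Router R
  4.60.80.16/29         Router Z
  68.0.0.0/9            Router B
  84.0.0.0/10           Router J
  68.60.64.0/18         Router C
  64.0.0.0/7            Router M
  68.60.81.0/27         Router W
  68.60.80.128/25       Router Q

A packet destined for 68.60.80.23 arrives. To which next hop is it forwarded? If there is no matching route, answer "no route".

Routes whose prefix contains 68.60.80.23:
  68.0.0.0/6 (68.0.0.0 - 71.255.255.255) -> Router R
  68.0.0.0/9 (68.0.0.0 - 68.127.255.255) -> Router B
  68.60.64.0/18 (68.60.64.0 - 68.60.127.255) -> Router C
More-specific entries that do NOT match:
  4.60.80.16/29 (4.60.80.16 - 4.60.80.23) does not contain 68.60.80.23
  68.60.81.0/27 (68.60.81.0 - 68.60.81.31) does not contain 68.60.80.23
  68.60.80.128/25 (68.60.80.128 - 68.60.80.255) does not contain 68.60.80.23
  68.60.16.0/21 (68.60.16.0 - 68.60.23.255) does not contain 68.60.80.23
  68.60.0.0/19 (68.60.0.0 - 68.60.31.255) does not contain 68.60.80.23
  68.60.96.0/19 (68.60.96.0 - 68.60.127.255) does not contain 68.60.80.23
Longest matching prefix is /18 -> next hop Router C.

Router C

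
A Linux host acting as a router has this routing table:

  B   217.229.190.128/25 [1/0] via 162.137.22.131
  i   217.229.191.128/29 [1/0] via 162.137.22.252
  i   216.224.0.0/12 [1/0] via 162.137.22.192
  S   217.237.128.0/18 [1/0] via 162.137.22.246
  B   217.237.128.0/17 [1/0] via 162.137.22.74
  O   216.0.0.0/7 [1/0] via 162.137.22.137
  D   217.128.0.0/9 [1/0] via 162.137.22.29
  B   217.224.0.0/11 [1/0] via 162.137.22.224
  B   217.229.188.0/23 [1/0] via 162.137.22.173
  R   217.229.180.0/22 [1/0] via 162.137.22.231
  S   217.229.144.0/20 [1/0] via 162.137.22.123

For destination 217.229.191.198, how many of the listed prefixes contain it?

3

Prefixes containing 217.229.191.198:
  216.0.0.0/7 (216.0.0.0 - 217.255.255.255)
  217.128.0.0/9 (217.128.0.0 - 217.255.255.255)
  217.224.0.0/11 (217.224.0.0 - 217.255.255.255)
Total matching entries: 3.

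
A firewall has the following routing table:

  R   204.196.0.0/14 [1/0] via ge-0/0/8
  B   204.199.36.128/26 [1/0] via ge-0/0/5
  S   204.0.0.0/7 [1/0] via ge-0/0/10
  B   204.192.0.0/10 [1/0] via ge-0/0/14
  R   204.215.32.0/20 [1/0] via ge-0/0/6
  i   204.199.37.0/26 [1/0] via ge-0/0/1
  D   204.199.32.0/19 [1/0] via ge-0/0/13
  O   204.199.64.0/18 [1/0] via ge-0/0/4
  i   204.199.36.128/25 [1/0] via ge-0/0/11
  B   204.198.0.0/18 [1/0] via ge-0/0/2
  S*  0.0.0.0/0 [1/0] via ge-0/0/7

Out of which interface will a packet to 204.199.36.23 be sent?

ge-0/0/13

Routes whose prefix contains 204.199.36.23:
  0.0.0.0/0 (default, matches everything) -> ge-0/0/7
  204.0.0.0/7 (204.0.0.0 - 205.255.255.255) -> ge-0/0/10
  204.192.0.0/10 (204.192.0.0 - 204.255.255.255) -> ge-0/0/14
  204.196.0.0/14 (204.196.0.0 - 204.199.255.255) -> ge-0/0/8
  204.199.32.0/19 (204.199.32.0 - 204.199.63.255) -> ge-0/0/13
More-specific entries that do NOT match:
  204.199.36.128/26 (204.199.36.128 - 204.199.36.191) does not contain 204.199.36.23
  204.199.37.0/26 (204.199.37.0 - 204.199.37.63) does not contain 204.199.36.23
  204.199.36.128/25 (204.199.36.128 - 204.199.36.255) does not contain 204.199.36.23
  204.215.32.0/20 (204.215.32.0 - 204.215.47.255) does not contain 204.199.36.23
Longest matching prefix is /19 -> interface ge-0/0/13.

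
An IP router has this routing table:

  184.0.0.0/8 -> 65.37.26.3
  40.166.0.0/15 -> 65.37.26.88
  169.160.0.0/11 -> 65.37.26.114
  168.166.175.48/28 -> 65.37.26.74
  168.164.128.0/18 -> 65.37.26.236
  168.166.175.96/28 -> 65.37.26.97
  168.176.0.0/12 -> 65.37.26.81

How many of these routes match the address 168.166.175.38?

No listed prefix contains 168.166.175.38.
Total matching entries: 0.

0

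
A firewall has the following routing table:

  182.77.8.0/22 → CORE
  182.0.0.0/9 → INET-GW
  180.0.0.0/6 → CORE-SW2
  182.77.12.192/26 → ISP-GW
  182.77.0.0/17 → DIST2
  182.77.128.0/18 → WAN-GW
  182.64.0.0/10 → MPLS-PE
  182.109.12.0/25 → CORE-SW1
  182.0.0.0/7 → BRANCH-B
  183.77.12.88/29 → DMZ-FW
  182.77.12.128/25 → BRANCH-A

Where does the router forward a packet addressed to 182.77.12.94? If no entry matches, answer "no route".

DIST2

Routes whose prefix contains 182.77.12.94:
  180.0.0.0/6 (180.0.0.0 - 183.255.255.255) -> CORE-SW2
  182.0.0.0/7 (182.0.0.0 - 183.255.255.255) -> BRANCH-B
  182.0.0.0/9 (182.0.0.0 - 182.127.255.255) -> INET-GW
  182.64.0.0/10 (182.64.0.0 - 182.127.255.255) -> MPLS-PE
  182.77.0.0/17 (182.77.0.0 - 182.77.127.255) -> DIST2
More-specific entries that do NOT match:
  183.77.12.88/29 (183.77.12.88 - 183.77.12.95) does not contain 182.77.12.94
  182.77.12.192/26 (182.77.12.192 - 182.77.12.255) does not contain 182.77.12.94
  182.109.12.0/25 (182.109.12.0 - 182.109.12.127) does not contain 182.77.12.94
  182.77.12.128/25 (182.77.12.128 - 182.77.12.255) does not contain 182.77.12.94
  182.77.8.0/22 (182.77.8.0 - 182.77.11.255) does not contain 182.77.12.94
  182.77.128.0/18 (182.77.128.0 - 182.77.191.255) does not contain 182.77.12.94
Longest matching prefix is /17 -> next hop DIST2.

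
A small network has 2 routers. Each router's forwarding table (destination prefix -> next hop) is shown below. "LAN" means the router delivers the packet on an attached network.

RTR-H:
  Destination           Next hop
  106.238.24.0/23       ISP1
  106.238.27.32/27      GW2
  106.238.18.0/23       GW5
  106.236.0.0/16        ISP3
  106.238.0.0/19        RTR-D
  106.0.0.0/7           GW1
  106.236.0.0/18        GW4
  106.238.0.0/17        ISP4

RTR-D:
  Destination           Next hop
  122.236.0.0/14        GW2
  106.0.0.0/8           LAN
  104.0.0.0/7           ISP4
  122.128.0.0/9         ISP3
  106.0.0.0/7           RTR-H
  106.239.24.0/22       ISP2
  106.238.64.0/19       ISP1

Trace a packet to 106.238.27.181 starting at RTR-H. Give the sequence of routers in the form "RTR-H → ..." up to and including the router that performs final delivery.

At RTR-H: longest match for 106.238.27.181 is 106.238.0.0/19 -> RTR-D
At RTR-D: longest match for 106.238.27.181 is 106.0.0.0/8 -> LAN

RTR-H → RTR-D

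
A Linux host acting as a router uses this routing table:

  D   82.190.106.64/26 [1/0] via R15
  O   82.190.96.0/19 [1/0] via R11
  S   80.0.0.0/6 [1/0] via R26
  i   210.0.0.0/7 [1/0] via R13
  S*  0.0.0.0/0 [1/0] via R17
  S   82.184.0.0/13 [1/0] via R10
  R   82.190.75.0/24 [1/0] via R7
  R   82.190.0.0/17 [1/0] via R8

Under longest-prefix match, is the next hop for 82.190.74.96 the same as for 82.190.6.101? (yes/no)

yes

82.190.74.96: longest match 82.190.0.0/17 -> R8
82.190.6.101: longest match 82.190.0.0/17 -> R8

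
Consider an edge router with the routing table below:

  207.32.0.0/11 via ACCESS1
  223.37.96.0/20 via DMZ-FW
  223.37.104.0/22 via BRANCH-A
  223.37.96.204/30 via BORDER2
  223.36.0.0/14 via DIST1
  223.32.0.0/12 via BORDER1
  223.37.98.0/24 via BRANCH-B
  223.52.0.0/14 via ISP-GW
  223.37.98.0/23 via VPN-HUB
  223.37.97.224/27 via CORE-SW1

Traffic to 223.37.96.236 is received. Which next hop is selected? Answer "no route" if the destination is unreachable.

DMZ-FW

Routes whose prefix contains 223.37.96.236:
  223.32.0.0/12 (223.32.0.0 - 223.47.255.255) -> BORDER1
  223.36.0.0/14 (223.36.0.0 - 223.39.255.255) -> DIST1
  223.37.96.0/20 (223.37.96.0 - 223.37.111.255) -> DMZ-FW
More-specific entries that do NOT match:
  223.37.96.204/30 (223.37.96.204 - 223.37.96.207) does not contain 223.37.96.236
  223.37.97.224/27 (223.37.97.224 - 223.37.97.255) does not contain 223.37.96.236
  223.37.98.0/24 (223.37.98.0 - 223.37.98.255) does not contain 223.37.96.236
  223.37.98.0/23 (223.37.98.0 - 223.37.99.255) does not contain 223.37.96.236
  223.37.104.0/22 (223.37.104.0 - 223.37.107.255) does not contain 223.37.96.236
Longest matching prefix is /20 -> next hop DMZ-FW.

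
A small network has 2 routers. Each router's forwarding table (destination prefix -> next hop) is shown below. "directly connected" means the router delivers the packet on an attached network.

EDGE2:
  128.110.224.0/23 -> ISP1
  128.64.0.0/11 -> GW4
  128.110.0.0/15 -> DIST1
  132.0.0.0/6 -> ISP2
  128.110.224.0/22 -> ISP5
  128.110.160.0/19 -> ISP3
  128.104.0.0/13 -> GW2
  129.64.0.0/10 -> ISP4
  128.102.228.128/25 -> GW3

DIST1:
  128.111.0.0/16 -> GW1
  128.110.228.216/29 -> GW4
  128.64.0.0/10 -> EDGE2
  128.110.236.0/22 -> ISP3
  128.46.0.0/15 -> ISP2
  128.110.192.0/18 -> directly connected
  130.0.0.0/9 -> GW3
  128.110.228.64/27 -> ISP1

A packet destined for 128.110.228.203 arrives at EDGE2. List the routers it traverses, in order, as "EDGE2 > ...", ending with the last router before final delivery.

EDGE2 > DIST1

At EDGE2: longest match for 128.110.228.203 is 128.110.0.0/15 -> DIST1
At DIST1: longest match for 128.110.228.203 is 128.110.192.0/18 -> directly connected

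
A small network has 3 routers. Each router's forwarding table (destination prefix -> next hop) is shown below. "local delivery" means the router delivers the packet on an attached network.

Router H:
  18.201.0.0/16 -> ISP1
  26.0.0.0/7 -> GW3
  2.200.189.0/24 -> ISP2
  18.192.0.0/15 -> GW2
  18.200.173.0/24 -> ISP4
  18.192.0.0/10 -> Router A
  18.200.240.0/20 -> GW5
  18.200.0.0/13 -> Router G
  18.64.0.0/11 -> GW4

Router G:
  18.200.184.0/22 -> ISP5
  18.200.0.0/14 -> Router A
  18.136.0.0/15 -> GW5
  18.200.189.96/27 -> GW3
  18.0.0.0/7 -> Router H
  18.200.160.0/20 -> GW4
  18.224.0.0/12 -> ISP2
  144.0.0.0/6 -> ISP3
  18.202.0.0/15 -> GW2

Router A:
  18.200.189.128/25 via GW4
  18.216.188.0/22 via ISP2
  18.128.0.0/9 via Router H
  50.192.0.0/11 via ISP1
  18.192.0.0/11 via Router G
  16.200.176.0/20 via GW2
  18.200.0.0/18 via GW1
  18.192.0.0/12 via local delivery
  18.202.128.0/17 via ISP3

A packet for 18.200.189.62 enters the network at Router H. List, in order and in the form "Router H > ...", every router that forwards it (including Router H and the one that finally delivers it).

At Router H: longest match for 18.200.189.62 is 18.200.0.0/13 -> Router G
At Router G: longest match for 18.200.189.62 is 18.200.0.0/14 -> Router A
At Router A: longest match for 18.200.189.62 is 18.192.0.0/12 -> local delivery

Router H > Router G > Router A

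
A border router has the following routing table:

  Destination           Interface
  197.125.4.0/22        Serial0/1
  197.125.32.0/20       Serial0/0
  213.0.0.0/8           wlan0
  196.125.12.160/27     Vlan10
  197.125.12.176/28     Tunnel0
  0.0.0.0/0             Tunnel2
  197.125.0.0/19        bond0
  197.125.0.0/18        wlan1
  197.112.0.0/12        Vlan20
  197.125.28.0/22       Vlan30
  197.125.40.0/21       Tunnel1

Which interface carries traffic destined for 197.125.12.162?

Routes whose prefix contains 197.125.12.162:
  0.0.0.0/0 (default, matches everything) -> Tunnel2
  197.112.0.0/12 (197.112.0.0 - 197.127.255.255) -> Vlan20
  197.125.0.0/18 (197.125.0.0 - 197.125.63.255) -> wlan1
  197.125.0.0/19 (197.125.0.0 - 197.125.31.255) -> bond0
More-specific entries that do NOT match:
  197.125.12.176/28 (197.125.12.176 - 197.125.12.191) does not contain 197.125.12.162
  196.125.12.160/27 (196.125.12.160 - 196.125.12.191) does not contain 197.125.12.162
  197.125.4.0/22 (197.125.4.0 - 197.125.7.255) does not contain 197.125.12.162
  197.125.28.0/22 (197.125.28.0 - 197.125.31.255) does not contain 197.125.12.162
  197.125.40.0/21 (197.125.40.0 - 197.125.47.255) does not contain 197.125.12.162
  197.125.32.0/20 (197.125.32.0 - 197.125.47.255) does not contain 197.125.12.162
Longest matching prefix is /19 -> interface bond0.

bond0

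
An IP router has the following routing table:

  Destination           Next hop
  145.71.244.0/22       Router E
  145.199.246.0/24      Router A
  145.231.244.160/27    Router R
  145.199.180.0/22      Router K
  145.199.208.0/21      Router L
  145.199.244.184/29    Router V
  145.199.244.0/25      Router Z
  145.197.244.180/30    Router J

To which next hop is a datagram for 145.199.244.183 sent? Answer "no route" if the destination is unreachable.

No entry's prefix contains 145.199.244.183; there is no default route.

no route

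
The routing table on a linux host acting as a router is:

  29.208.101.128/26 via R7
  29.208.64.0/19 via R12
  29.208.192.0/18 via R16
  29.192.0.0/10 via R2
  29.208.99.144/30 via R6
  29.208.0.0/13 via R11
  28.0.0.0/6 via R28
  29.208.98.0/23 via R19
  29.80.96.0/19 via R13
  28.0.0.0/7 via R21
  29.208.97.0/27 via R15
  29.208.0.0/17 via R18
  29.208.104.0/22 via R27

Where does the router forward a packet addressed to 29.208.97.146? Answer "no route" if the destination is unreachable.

R18

Routes whose prefix contains 29.208.97.146:
  28.0.0.0/6 (28.0.0.0 - 31.255.255.255) -> R28
  28.0.0.0/7 (28.0.0.0 - 29.255.255.255) -> R21
  29.192.0.0/10 (29.192.0.0 - 29.255.255.255) -> R2
  29.208.0.0/13 (29.208.0.0 - 29.215.255.255) -> R11
  29.208.0.0/17 (29.208.0.0 - 29.208.127.255) -> R18
More-specific entries that do NOT match:
  29.208.99.144/30 (29.208.99.144 - 29.208.99.147) does not contain 29.208.97.146
  29.208.97.0/27 (29.208.97.0 - 29.208.97.31) does not contain 29.208.97.146
  29.208.101.128/26 (29.208.101.128 - 29.208.101.191) does not contain 29.208.97.146
  29.208.98.0/23 (29.208.98.0 - 29.208.99.255) does not contain 29.208.97.146
  29.208.104.0/22 (29.208.104.0 - 29.208.107.255) does not contain 29.208.97.146
  29.208.64.0/19 (29.208.64.0 - 29.208.95.255) does not contain 29.208.97.146
  29.80.96.0/19 (29.80.96.0 - 29.80.127.255) does not contain 29.208.97.146
  29.208.192.0/18 (29.208.192.0 - 29.208.255.255) does not contain 29.208.97.146
Longest matching prefix is /17 -> next hop R18.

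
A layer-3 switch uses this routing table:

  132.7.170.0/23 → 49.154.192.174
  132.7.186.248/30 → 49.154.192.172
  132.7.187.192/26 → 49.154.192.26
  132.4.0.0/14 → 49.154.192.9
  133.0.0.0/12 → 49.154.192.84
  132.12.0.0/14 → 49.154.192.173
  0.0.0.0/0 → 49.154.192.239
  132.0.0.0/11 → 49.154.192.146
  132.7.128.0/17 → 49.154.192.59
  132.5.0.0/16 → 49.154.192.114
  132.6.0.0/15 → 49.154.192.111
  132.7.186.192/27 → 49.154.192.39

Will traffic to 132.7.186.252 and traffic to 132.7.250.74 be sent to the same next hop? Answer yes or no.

yes

132.7.186.252: longest match 132.7.128.0/17 -> 49.154.192.59
132.7.250.74: longest match 132.7.128.0/17 -> 49.154.192.59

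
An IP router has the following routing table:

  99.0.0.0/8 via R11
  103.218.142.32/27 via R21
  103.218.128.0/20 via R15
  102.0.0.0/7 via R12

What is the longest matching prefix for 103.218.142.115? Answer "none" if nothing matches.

Entries matching 103.218.142.115:
  102.0.0.0/7 (102.0.0.0 - 103.255.255.255)
  103.218.128.0/20 (103.218.128.0 - 103.218.143.255)
Most specific is 103.218.128.0/20.

103.218.128.0/20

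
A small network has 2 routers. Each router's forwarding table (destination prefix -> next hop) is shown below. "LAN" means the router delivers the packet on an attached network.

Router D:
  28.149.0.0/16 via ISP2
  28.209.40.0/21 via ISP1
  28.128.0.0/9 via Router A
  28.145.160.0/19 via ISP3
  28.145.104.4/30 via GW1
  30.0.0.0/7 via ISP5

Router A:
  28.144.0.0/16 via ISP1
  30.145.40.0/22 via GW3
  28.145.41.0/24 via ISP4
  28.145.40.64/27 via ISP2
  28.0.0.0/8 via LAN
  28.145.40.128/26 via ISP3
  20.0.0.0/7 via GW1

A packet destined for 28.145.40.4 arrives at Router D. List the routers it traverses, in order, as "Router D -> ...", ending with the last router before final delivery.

At Router D: longest match for 28.145.40.4 is 28.128.0.0/9 -> Router A
At Router A: longest match for 28.145.40.4 is 28.0.0.0/8 -> LAN

Router D -> Router A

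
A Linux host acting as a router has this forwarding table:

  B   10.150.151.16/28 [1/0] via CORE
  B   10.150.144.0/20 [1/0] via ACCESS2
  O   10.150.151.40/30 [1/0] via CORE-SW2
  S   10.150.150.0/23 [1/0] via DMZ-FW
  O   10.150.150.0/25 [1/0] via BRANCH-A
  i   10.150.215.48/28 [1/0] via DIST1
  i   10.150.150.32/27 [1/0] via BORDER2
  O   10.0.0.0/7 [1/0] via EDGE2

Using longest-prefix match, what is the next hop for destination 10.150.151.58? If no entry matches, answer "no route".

DMZ-FW

Routes whose prefix contains 10.150.151.58:
  10.0.0.0/7 (10.0.0.0 - 11.255.255.255) -> EDGE2
  10.150.144.0/20 (10.150.144.0 - 10.150.159.255) -> ACCESS2
  10.150.150.0/23 (10.150.150.0 - 10.150.151.255) -> DMZ-FW
More-specific entries that do NOT match:
  10.150.151.40/30 (10.150.151.40 - 10.150.151.43) does not contain 10.150.151.58
  10.150.151.16/28 (10.150.151.16 - 10.150.151.31) does not contain 10.150.151.58
  10.150.215.48/28 (10.150.215.48 - 10.150.215.63) does not contain 10.150.151.58
  10.150.150.32/27 (10.150.150.32 - 10.150.150.63) does not contain 10.150.151.58
  10.150.150.0/25 (10.150.150.0 - 10.150.150.127) does not contain 10.150.151.58
Longest matching prefix is /23 -> next hop DMZ-FW.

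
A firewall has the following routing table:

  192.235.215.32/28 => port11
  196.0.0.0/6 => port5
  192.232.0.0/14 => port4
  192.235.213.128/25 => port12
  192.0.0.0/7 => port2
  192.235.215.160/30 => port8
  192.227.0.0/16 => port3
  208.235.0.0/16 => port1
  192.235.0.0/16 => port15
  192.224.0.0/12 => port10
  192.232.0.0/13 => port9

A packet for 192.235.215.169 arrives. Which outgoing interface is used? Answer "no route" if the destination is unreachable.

Routes whose prefix contains 192.235.215.169:
  192.0.0.0/7 (192.0.0.0 - 193.255.255.255) -> port2
  192.224.0.0/12 (192.224.0.0 - 192.239.255.255) -> port10
  192.232.0.0/13 (192.232.0.0 - 192.239.255.255) -> port9
  192.232.0.0/14 (192.232.0.0 - 192.235.255.255) -> port4
  192.235.0.0/16 (192.235.0.0 - 192.235.255.255) -> port15
More-specific entries that do NOT match:
  192.235.215.160/30 (192.235.215.160 - 192.235.215.163) does not contain 192.235.215.169
  192.235.215.32/28 (192.235.215.32 - 192.235.215.47) does not contain 192.235.215.169
  192.235.213.128/25 (192.235.213.128 - 192.235.213.255) does not contain 192.235.215.169
Longest matching prefix is /16 -> interface port15.

port15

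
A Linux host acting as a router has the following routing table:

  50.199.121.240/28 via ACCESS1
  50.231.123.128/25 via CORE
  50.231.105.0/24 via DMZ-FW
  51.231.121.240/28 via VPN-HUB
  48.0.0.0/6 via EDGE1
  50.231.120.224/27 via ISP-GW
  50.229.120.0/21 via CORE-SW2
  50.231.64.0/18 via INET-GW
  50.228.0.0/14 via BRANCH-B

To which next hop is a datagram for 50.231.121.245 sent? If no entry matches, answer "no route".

INET-GW

Routes whose prefix contains 50.231.121.245:
  48.0.0.0/6 (48.0.0.0 - 51.255.255.255) -> EDGE1
  50.228.0.0/14 (50.228.0.0 - 50.231.255.255) -> BRANCH-B
  50.231.64.0/18 (50.231.64.0 - 50.231.127.255) -> INET-GW
More-specific entries that do NOT match:
  50.199.121.240/28 (50.199.121.240 - 50.199.121.255) does not contain 50.231.121.245
  51.231.121.240/28 (51.231.121.240 - 51.231.121.255) does not contain 50.231.121.245
  50.231.120.224/27 (50.231.120.224 - 50.231.120.255) does not contain 50.231.121.245
  50.231.123.128/25 (50.231.123.128 - 50.231.123.255) does not contain 50.231.121.245
  50.231.105.0/24 (50.231.105.0 - 50.231.105.255) does not contain 50.231.121.245
  50.229.120.0/21 (50.229.120.0 - 50.229.127.255) does not contain 50.231.121.245
Longest matching prefix is /18 -> next hop INET-GW.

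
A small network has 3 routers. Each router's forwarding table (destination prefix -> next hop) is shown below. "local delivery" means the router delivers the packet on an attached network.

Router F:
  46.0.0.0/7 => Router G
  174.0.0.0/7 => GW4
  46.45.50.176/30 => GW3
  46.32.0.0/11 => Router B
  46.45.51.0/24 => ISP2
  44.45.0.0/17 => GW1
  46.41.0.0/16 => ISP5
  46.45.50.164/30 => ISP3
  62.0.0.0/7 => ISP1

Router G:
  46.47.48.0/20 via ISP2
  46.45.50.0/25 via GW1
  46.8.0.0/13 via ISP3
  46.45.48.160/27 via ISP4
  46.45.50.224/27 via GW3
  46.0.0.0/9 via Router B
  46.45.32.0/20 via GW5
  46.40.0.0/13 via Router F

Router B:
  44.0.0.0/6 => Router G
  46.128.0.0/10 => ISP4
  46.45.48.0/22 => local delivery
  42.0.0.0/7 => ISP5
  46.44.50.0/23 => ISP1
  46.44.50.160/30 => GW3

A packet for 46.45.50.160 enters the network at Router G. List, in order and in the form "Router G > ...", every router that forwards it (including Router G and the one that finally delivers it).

Router G > Router F > Router B

At Router G: longest match for 46.45.50.160 is 46.40.0.0/13 -> Router F
At Router F: longest match for 46.45.50.160 is 46.32.0.0/11 -> Router B
At Router B: longest match for 46.45.50.160 is 46.45.48.0/22 -> local delivery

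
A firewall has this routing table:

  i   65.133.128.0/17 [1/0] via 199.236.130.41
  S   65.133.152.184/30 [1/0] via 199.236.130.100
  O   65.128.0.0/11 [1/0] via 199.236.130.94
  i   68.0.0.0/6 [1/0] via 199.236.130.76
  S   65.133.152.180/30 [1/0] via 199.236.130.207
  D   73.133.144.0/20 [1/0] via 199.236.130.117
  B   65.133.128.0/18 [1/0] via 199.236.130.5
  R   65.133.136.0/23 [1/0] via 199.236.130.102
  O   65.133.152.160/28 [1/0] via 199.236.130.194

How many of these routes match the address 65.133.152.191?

3

Prefixes containing 65.133.152.191:
  65.128.0.0/11 (65.128.0.0 - 65.159.255.255)
  65.133.128.0/17 (65.133.128.0 - 65.133.255.255)
  65.133.128.0/18 (65.133.128.0 - 65.133.191.255)
Total matching entries: 3.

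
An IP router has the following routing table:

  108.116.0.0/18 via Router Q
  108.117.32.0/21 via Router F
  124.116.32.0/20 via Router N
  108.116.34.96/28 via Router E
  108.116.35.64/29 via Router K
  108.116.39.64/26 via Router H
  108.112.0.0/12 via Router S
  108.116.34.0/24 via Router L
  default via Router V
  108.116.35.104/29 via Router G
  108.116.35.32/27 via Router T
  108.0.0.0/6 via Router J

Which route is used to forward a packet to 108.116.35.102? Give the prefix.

Entries matching 108.116.35.102:
  0.0.0.0/0 (default, matches everything)
  108.0.0.0/6 (108.0.0.0 - 111.255.255.255)
  108.112.0.0/12 (108.112.0.0 - 108.127.255.255)
  108.116.0.0/18 (108.116.0.0 - 108.116.63.255)
Most specific is 108.116.0.0/18.

108.116.0.0/18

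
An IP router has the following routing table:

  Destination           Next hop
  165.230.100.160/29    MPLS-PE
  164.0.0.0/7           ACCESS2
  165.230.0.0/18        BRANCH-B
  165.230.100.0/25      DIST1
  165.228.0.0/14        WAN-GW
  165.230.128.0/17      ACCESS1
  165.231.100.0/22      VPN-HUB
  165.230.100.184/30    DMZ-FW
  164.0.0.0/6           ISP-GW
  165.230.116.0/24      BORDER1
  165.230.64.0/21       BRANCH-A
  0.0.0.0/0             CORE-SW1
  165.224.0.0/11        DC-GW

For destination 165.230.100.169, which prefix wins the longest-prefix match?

165.228.0.0/14

Entries matching 165.230.100.169:
  0.0.0.0/0 (default, matches everything)
  164.0.0.0/6 (164.0.0.0 - 167.255.255.255)
  164.0.0.0/7 (164.0.0.0 - 165.255.255.255)
  165.224.0.0/11 (165.224.0.0 - 165.255.255.255)
  165.228.0.0/14 (165.228.0.0 - 165.231.255.255)
Most specific is 165.228.0.0/14.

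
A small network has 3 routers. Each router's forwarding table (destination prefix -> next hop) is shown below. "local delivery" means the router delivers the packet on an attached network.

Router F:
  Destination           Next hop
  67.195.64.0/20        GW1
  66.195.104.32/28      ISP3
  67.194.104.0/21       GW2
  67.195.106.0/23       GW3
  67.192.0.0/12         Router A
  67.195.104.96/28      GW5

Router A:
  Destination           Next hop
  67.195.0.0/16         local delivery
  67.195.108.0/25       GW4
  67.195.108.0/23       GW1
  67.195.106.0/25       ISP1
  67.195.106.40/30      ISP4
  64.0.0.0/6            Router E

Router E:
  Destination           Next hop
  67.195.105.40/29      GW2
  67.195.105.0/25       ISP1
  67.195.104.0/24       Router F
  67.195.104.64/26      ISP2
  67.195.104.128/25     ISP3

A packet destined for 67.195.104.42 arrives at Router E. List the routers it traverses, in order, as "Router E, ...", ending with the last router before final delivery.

At Router E: longest match for 67.195.104.42 is 67.195.104.0/24 -> Router F
At Router F: longest match for 67.195.104.42 is 67.192.0.0/12 -> Router A
At Router A: longest match for 67.195.104.42 is 67.195.0.0/16 -> local delivery

Router E, Router F, Router A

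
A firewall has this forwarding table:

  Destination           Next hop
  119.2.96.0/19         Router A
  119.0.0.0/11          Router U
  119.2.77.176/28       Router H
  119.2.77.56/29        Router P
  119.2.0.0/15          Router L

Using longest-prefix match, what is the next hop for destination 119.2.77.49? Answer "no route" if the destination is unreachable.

Routes whose prefix contains 119.2.77.49:
  119.0.0.0/11 (119.0.0.0 - 119.31.255.255) -> Router U
  119.2.0.0/15 (119.2.0.0 - 119.3.255.255) -> Router L
More-specific entries that do NOT match:
  119.2.77.56/29 (119.2.77.56 - 119.2.77.63) does not contain 119.2.77.49
  119.2.77.176/28 (119.2.77.176 - 119.2.77.191) does not contain 119.2.77.49
  119.2.96.0/19 (119.2.96.0 - 119.2.127.255) does not contain 119.2.77.49
Longest matching prefix is /15 -> next hop Router L.

Router L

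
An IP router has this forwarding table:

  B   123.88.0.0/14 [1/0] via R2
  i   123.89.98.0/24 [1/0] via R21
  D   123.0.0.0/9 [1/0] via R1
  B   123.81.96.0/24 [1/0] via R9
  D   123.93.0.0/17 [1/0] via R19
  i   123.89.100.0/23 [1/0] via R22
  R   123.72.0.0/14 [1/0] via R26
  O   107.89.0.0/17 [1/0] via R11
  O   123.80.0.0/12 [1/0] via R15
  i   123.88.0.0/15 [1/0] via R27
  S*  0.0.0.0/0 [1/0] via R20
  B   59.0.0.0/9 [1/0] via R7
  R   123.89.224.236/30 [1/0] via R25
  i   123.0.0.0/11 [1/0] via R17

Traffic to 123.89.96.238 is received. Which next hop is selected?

R27

Routes whose prefix contains 123.89.96.238:
  0.0.0.0/0 (default, matches everything) -> R20
  123.0.0.0/9 (123.0.0.0 - 123.127.255.255) -> R1
  123.80.0.0/12 (123.80.0.0 - 123.95.255.255) -> R15
  123.88.0.0/14 (123.88.0.0 - 123.91.255.255) -> R2
  123.88.0.0/15 (123.88.0.0 - 123.89.255.255) -> R27
More-specific entries that do NOT match:
  123.89.224.236/30 (123.89.224.236 - 123.89.224.239) does not contain 123.89.96.238
  123.89.98.0/24 (123.89.98.0 - 123.89.98.255) does not contain 123.89.96.238
  123.81.96.0/24 (123.81.96.0 - 123.81.96.255) does not contain 123.89.96.238
  123.89.100.0/23 (123.89.100.0 - 123.89.101.255) does not contain 123.89.96.238
  123.93.0.0/17 (123.93.0.0 - 123.93.127.255) does not contain 123.89.96.238
  107.89.0.0/17 (107.89.0.0 - 107.89.127.255) does not contain 123.89.96.238
Longest matching prefix is /15 -> next hop R27.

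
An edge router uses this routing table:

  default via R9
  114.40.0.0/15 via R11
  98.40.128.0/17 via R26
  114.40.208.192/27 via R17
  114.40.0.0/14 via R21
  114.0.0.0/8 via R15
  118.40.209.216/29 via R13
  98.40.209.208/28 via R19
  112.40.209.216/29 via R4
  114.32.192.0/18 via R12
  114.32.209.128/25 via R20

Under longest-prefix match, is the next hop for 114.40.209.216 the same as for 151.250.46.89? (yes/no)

no

114.40.209.216: longest match 114.40.0.0/15 -> R11
151.250.46.89: longest match 0.0.0.0/0 -> R9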